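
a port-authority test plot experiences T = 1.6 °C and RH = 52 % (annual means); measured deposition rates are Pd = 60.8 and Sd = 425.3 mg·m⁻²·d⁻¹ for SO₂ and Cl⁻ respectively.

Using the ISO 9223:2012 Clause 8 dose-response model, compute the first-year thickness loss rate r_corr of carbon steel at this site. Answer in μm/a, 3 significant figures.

r_corr = 37.8 μm/a

carbon steel: T≤10 °C ⇒ hinge +0.150·(1.6−10) = -1.2600
  SO₂ term: 1.77·60.8^0.52·exp(0.02·52-1.2600) = 12.02
  Sd branch = 0.102·Sd^0.62·e^(0.033·RH+0.04·T) = 25.79 μm/a
  sum: 12.02 + 25.79 → r_corr = 37.81 μm/a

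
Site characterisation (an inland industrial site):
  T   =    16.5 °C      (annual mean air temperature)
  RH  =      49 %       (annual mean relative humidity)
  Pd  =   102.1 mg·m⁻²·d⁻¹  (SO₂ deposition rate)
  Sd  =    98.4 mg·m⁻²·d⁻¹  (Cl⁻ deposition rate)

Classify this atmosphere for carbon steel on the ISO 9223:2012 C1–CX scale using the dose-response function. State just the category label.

C4

carbon steel: temperature factor f = -0.054·(6.5) = -0.3510
  SO₂ term: 1.77·102.1^0.52·exp(0.02·49-0.3510) = 36.8
  Cl⁻ term: 0.102·98.4^0.62·exp(0.033·49+0.04·16.5) = 17.11
  r_corr = 36.8 + 17.11 = 53.91 μm/a
53.9 μm/a falls in (50, 80] for carbon steel → category C4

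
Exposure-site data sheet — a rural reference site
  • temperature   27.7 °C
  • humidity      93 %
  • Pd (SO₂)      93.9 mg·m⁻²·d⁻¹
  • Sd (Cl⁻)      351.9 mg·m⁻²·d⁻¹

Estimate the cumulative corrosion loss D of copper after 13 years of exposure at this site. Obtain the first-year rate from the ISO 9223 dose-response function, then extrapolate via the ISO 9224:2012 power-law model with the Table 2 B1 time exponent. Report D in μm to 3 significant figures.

D(13) = 36.1 μm

copper: T>10 °C ⇒ hinge -0.080·(27.7−10) = -1.4160
  sulphur-dioxide contribution → 1.012 μm/a
  chloride contribution → 5.518 μm/a
  ⇒ r_corr(copper) = 6.53 μm/a
Power-law: D(13) = r_corr · 13^0.667
  D(13) = 6.53 × 13^0.667 = 6.53 × 5.534 = 36.13 μm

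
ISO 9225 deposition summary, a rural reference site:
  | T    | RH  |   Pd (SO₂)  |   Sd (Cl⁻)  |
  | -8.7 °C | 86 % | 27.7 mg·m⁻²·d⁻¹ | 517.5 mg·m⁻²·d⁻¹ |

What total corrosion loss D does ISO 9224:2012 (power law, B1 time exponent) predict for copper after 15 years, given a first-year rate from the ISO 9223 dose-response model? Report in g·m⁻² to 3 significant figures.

D(15) = 54.0 g·m⁻²

copper: T≤10 °C ⇒ hinge +0.126·(-8.7−10) = -2.3562
  Pd branch = 0.0053·Pd^0.26·e^(0.059·RH+f) = 0.1904 μm/a
  Cl⁻ term: 0.01025·517.5^0.27·exp(0.036·86+0.049·-8.7) = 0.7997
  sum: 0.1904 + 0.7997 → r_corr = 0.9901 μm/a
Power-law: D(15) = r_corr · 15^0.667
  D(15) = 0.9901 × 15^0.667 = 0.9901 × 6.088 = 6.027 μm
  Mass loss = 6.027 μm × 8.96 g/cm³ = 54 g·m⁻²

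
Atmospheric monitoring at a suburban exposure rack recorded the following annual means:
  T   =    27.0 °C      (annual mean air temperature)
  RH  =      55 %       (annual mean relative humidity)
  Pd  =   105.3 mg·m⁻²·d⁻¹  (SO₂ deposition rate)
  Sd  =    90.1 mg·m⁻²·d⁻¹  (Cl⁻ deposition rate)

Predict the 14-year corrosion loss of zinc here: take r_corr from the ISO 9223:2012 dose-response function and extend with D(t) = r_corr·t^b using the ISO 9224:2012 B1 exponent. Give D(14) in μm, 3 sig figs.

zinc: f(T) = -0.071·(T−10) [T>10 °C] = -1.2070
  SO₂ term: 0.0129·105.3^0.44·exp(0.046·55-1.2070) = 0.3759
  Cl⁻ term: 0.0175·90.1^0.57·exp(0.008·55+0.085·27.0) = 3.508
  r_corr = 0.3759 + 3.508 = 3.884 μm/a
Long-term exponent b (ISO 9224 Table 2, B1) = 0.813
  D(14) = 3.884 × 14^0.813 = 3.884 × 8.547 = 33.19 μm

D(14) = 33.2 μm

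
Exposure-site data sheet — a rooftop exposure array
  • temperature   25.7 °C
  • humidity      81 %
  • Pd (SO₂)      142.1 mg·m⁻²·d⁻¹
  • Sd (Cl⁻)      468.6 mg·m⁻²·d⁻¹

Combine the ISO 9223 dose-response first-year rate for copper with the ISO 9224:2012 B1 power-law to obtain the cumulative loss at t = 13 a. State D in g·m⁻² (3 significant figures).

D(13) = 206 g·m⁻²

copper: temperature factor f = -0.080·(15.7) = -1.2560
  Pd branch = 0.0053·Pd^0.26·e^(0.059·RH+f) = 0.6516 μm/a
  Sd branch = 0.01025·Sd^0.27·e^(0.036·RH+0.049·T) = 3.509 μm/a
  sum: 0.6516 + 3.509 → r_corr = 4.16 μm/a
Power-law: D(13) = r_corr · 13^0.667
  D(13) = 4.16 × 13^0.667 = 4.16 × 5.534 = 23.02 μm
  Mass loss = 23.02 μm × 8.96 g/cm³ = 206.3 g·m⁻²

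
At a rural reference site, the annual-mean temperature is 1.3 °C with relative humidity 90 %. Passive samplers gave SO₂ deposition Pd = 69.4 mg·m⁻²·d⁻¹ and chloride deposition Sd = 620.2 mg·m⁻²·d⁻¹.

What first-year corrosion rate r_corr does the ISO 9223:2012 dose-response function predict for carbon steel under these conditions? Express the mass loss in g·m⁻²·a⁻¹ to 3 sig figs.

r_corr = 1.09e+03 g·m⁻²·a⁻¹

carbon steel: f(T) = +0.150·(T−10) [T≤10 °C] = -1.3050
  Pd branch = 1.77·Pd^0.52·e^(0.02·RH+f) = 26.33 μm/a
  Cl⁻ term: 0.102·620.2^0.62·exp(0.033·90+0.04·1.3) = 112.8
  r_corr = 26.33 + 112.8 = 139.2 μm/a
Convert to mass loss: 139.2 μm/a × 7.85 g/cm³ = 1092 g·m⁻²·a⁻¹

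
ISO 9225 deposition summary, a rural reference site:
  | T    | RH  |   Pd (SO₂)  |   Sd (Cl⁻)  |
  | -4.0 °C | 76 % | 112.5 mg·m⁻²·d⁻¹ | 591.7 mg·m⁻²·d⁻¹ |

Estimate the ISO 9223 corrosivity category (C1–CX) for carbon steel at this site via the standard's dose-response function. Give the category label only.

carbon steel: T≤10 °C ⇒ hinge +0.150·(-4.0−10) = -2.1000
  SO₂ term: 1.77·112.5^0.52·exp(0.02·76-2.1000) = 11.55
  Cl⁻ term: 0.102·591.7^0.62·exp(0.033·76+0.04·-4.0) = 55.85
  r_corr = 11.55 + 55.85 = 67.4 μm/a
67.4 μm/a falls in (50, 80] for carbon steel → category C4

C4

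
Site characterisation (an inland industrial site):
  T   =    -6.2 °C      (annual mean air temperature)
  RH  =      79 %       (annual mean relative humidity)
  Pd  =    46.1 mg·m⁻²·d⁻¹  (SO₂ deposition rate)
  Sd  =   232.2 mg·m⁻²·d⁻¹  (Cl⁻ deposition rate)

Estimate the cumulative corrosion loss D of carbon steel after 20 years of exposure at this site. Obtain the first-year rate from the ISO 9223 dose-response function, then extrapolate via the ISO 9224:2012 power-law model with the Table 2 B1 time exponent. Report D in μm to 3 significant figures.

carbon steel: f(T) = +0.150·(T−10) [T≤10 °C] = -2.4300
  SO₂ term: 1.77·46.1^0.52·exp(0.02·79-2.4300) = 5.546
  Sd branch = 0.102·Sd^0.62·e^(0.033·RH+0.04·T) = 31.62 μm/a
  sum: 5.546 + 31.62 → r_corr = 37.16 μm/a
ISO 9224: D(t) = r_corr · t^b with b = 0.523 (carbon steel, B1)
  D(20) = 37.16 × 20^0.523 = 37.16 × 4.791 = 178.1 μm

D(20) = 178 μm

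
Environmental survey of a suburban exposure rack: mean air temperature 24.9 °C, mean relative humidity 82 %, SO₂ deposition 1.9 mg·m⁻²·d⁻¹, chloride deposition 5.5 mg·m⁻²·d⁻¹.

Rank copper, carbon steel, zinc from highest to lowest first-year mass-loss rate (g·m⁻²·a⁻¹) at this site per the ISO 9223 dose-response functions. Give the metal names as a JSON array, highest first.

copper: temperature factor f = -0.080·(14.9) = -1.1920
  sulphur-dioxide contribution → 0.24 μm/a
  chloride contribution → 1.053 μm/a
  ⇒ r_corr(copper) = 1.293 μm/a
  mass loss = 1.293 μm/a × 8.96 g/cm³ = 11.59 g·m⁻²·a⁻¹
carbon steel: T>10 °C ⇒ hinge -0.054·(24.9−10) = -0.8046
  sulphur-dioxide contribution → 5.698 μm/a
  chloride contribution → 11.9 μm/a
  total first-year rate 17.59 μm/a
  mass loss = 17.59 μm/a × 7.85 g/cm³ = 138.1 g·m⁻²·a⁻¹
zinc: f(T) = -0.071·(T−10) [T>10 °C] = -1.0579
  sulphur-dioxide contribution → 0.2582 μm/a
  chloride contribution → 0.7398 μm/a
  ⇒ r_corr(zinc) = 0.998 μm/a
  mass loss = 0.998 μm/a × 7.14 g/cm³ = 7.126 g·m⁻²·a⁻¹
Ordering by g·m⁻²·a⁻¹: carbon steel (138) > copper (11.6) > zinc (7.13)

["carbon steel", "copper", "zinc"]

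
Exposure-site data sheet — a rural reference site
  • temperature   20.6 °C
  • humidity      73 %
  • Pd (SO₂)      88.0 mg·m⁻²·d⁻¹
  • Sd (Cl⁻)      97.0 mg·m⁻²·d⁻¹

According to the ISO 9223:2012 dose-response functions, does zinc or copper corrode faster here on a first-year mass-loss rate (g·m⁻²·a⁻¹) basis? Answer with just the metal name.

zinc

zinc: T>10 °C ⇒ hinge -0.071·(20.6−10) = -0.7526
  Pd branch = 0.0129·Pd^0.44·e^(0.046·RH+f) = 1.252 μm/a
  Sd branch = 0.0175·Sd^0.57·e^(0.008·RH+0.085·T) = 2.452 μm/a
  sum: 1.252 + 2.452 → r_corr = 3.705 μm/a
  mass loss = 3.705 μm/a × 7.14 g/cm³ = 26.45 g·m⁻²·a⁻¹
copper: T>10 °C ⇒ hinge -0.080·(20.6−10) = -0.8480
  SO₂ term: 0.0053·88.0^0.26·exp(0.059·73-0.8480) = 0.5396
  Sd branch = 0.01025·Sd^0.27·e^(0.036·RH+0.049·T) = 1.339 μm/a
  r_corr = 0.5396 + 1.339 = 1.879 μm/a
  mass loss = 1.879 μm/a × 8.96 g/cm³ = 16.83 g·m⁻²·a⁻¹
Ordering by g·m⁻²·a⁻¹: zinc (26.5) > copper (16.8)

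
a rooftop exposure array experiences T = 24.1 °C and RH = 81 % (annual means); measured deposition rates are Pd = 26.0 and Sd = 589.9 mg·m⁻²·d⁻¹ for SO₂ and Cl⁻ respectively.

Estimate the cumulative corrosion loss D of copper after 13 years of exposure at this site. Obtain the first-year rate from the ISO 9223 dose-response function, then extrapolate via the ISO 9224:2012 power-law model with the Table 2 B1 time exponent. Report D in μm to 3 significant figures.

copper: f(T) = -0.080·(T−10) [T>10 °C] = -1.1280
  sulphur-dioxide contribution → 0.4762 μm/a
  chloride contribution → 3.452 μm/a
  total first-year rate 3.928 μm/a
Long-term exponent b (ISO 9224 Table 2, B1) = 0.667
  D(13) = 3.928 × 13^0.667 = 3.928 × 5.534 = 21.74 μm

D(13) = 21.7 μm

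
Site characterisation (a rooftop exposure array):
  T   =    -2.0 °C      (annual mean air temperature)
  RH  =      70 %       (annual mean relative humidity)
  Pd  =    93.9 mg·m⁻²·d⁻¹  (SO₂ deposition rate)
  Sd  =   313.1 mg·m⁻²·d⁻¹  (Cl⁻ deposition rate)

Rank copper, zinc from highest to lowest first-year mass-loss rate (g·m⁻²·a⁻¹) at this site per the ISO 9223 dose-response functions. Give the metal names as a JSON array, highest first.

["zinc", "copper"]

copper: T≤10 °C ⇒ hinge +0.126·(-2.0−10) = -1.5120
  sulphur-dioxide contribution → 0.2367 μm/a
  chloride contribution → 0.545 μm/a
  ⇒ r_corr(copper) = 0.7817 μm/a
  mass loss = 0.7817 μm/a × 8.96 g/cm³ = 7.004 g·m⁻²·a⁻¹
zinc: f(T) = +0.038·(T−10) [T≤10 °C] = -0.4560
  sulphur-dioxide contribution → 1.51 μm/a
  chloride contribution → 0.6838 μm/a
  ⇒ r_corr(zinc) = 2.194 μm/a
  mass loss = 2.194 μm/a × 7.14 g/cm³ = 15.66 g·m⁻²·a⁻¹
Ordering by g·m⁻²·a⁻¹: zinc (15.7) > copper (7)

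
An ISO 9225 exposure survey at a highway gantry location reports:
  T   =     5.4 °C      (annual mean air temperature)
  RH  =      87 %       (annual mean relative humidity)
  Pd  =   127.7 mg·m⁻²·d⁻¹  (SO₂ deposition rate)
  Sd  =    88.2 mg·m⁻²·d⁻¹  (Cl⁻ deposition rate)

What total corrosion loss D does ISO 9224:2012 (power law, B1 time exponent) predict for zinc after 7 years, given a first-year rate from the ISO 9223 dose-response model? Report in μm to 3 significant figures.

D(7) = 27.8 μm

zinc: T≤10 °C ⇒ hinge +0.038·(5.4−10) = -0.1748
  sulphur-dioxide contribution → 5.005 μm/a
  chloride contribution → 0.7138 μm/a
  ⇒ r_corr(zinc) = 5.719 μm/a
Long-term exponent b (ISO 9224 Table 2, B1) = 0.813
  D(7) = 5.719 × 7^0.813 = 5.719 × 4.865 = 27.82 μm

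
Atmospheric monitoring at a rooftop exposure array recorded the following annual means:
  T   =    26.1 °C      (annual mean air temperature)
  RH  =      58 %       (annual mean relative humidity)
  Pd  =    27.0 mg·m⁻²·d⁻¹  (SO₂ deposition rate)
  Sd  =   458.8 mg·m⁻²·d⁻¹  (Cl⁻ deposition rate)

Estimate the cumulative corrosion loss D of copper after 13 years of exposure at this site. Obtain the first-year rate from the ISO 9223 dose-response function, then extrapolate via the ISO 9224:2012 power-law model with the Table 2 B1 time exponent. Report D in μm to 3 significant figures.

D(13) = 9.19 μm

copper: f(T) = -0.080·(T−10) [T>10 °C] = -1.2880
  SO₂ term: 0.0053·27.0^0.26·exp(0.059·58-1.2880) = 0.1055
  Sd branch = 0.01025·Sd^0.27·e^(0.036·RH+0.049·T) = 1.554 μm/a
  r_corr = 0.1055 + 1.554 = 1.66 μm/a
Long-term exponent b (ISO 9224 Table 2, B1) = 0.667
  D(13) = 1.66 × 13^0.667 = 1.66 × 5.534 = 9.186 μm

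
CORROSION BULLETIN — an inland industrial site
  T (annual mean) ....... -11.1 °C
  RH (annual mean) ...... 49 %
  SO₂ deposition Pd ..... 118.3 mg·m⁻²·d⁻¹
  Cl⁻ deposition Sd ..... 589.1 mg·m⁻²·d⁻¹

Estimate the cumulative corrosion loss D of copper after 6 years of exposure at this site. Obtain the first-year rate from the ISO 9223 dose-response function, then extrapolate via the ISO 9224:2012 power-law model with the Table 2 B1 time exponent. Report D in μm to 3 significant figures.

copper: f(T) = +0.126·(T−10) [T≤10 °C] = -2.6586
  SO₂ term: 0.0053·118.3^0.26·exp(0.059·49-2.6586) = 0.02313
  Sd branch = 0.01025·Sd^0.27·e^(0.036·RH+0.049·T) = 0.1943 μm/a
  sum: 0.02313 + 0.1943 → r_corr = 0.2175 μm/a
Power-law: D(6) = r_corr · 6^0.667
  D(6) = 0.2175 × 6^0.667 = 0.2175 × 3.304 = 0.7185 μm

D(6) = 0.718 μm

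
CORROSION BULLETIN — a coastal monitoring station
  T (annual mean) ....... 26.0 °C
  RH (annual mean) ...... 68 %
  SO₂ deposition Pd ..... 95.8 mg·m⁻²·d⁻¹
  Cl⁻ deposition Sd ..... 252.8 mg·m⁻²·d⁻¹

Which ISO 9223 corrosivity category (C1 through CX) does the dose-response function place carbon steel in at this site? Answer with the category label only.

carbon steel: f(T) = -0.054·(T−10) [T>10 °C] = -0.8640
  sulphur-dioxide contribution → 31.17 μm/a
  chloride contribution → 84.05 μm/a
  ⇒ r_corr(carbon steel) = 115.2 μm/a
Category bounds: 80…200 μm/a bracket r_corr ⇒ C5

C5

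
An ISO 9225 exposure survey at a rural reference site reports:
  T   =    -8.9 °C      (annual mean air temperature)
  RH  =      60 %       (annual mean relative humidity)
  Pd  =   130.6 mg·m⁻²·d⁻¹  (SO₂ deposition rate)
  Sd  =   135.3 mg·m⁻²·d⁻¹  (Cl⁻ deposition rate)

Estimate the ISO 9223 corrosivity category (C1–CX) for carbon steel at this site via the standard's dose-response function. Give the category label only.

carbon steel: f(T) = +0.150·(T−10) [T≤10 °C] = -2.8350
  SO₂ term: 1.77·130.6^0.52·exp(0.02·60-2.8350) = 4.347
  Cl⁻ term: 0.102·135.3^0.62·exp(0.033·60+0.04·-8.9) = 10.85
  r_corr = 4.347 + 10.85 = 15.19 μm/a
Category bounds: 1.3…25 μm/a bracket r_corr ⇒ C2

C2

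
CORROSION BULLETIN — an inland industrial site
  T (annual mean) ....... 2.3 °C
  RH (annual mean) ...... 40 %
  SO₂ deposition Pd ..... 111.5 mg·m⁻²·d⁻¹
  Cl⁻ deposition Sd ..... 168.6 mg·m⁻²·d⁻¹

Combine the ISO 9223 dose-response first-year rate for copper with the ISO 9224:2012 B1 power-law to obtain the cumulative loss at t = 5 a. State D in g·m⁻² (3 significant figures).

copper: temperature factor f = +0.126·(-7.7) = -0.9702
  sulphur-dioxide contribution → 0.07247 μm/a
  chloride contribution → 0.1933 μm/a
  ⇒ r_corr(copper) = 0.2658 μm/a
ISO 9224: D(t) = r_corr · t^b with b = 0.667 (copper, B1)
  D(5) = 0.2658 × 5^0.667 = 0.2658 × 2.926 = 0.7776 μm
  Mass loss = 0.7776 μm × 8.96 g/cm³ = 6.968 g·m⁻²

D(5) = 6.97 g·m⁻²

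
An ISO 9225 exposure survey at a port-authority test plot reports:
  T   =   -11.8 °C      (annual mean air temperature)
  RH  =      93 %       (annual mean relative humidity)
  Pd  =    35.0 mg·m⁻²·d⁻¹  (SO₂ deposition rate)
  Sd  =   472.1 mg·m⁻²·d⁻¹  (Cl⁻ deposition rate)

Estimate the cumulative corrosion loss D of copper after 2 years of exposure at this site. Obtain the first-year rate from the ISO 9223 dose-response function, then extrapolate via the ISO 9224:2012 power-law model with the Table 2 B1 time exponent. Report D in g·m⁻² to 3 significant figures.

copper: f(T) = +0.126·(T−10) [T≤10 °C] = -2.7468
  Pd branch = 0.0053·Pd^0.26·e^(0.059·RH+f) = 0.2069 μm/a
  Sd branch = 0.01025·Sd^0.27·e^(0.036·RH+0.049·T) = 0.8622 μm/a
  sum: 0.2069 + 0.8622 → r_corr = 1.069 μm/a
Power-law: D(2) = r_corr · 2^0.667
  D(2) = 1.069 × 2^0.667 = 1.069 × 1.588 = 1.698 μm
  Mass loss = 1.698 μm × 8.96 g/cm³ = 15.21 g·m⁻²

D(2) = 15.2 g·m⁻²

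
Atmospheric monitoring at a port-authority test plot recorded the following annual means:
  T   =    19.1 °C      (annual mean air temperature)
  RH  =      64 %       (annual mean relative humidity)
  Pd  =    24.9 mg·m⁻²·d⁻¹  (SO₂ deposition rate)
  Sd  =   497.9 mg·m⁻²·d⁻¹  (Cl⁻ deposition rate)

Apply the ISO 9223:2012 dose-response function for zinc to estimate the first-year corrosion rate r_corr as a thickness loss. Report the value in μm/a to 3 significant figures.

zinc: T>10 °C ⇒ hinge -0.071·(19.1−10) = -0.6461
  SO₂ term: 0.0129·24.9^0.44·exp(0.046·64-0.6461) = 0.5283
  Cl⁻ term: 0.0175·497.9^0.57·exp(0.008·64+0.085·19.1) = 5.103
  r_corr = 0.5283 + 5.103 = 5.632 μm/a

r_corr = 5.63 μm/a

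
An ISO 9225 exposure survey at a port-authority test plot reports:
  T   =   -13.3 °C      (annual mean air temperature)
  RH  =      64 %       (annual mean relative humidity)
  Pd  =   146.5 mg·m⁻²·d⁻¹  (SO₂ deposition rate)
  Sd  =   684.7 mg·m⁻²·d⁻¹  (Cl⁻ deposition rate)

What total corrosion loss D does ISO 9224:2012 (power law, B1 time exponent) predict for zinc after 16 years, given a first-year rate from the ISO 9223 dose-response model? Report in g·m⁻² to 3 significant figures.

zinc: f(T) = +0.038·(T−10) [T≤10 °C] = -0.8854
  sulphur-dioxide contribution → 0.907 μm/a
  chloride contribution → 0.3896 μm/a
  ⇒ r_corr(zinc) = 1.297 μm/a
ISO 9224: D(t) = r_corr · t^b with b = 0.813 (zinc, B1)
  D(16) = 1.297 × 16^0.813 = 1.297 × 9.527 = 12.35 μm
  Mass loss = 12.35 μm × 7.14 g/cm³ = 88.2 g·m⁻²

D(16) = 88.2 g·m⁻²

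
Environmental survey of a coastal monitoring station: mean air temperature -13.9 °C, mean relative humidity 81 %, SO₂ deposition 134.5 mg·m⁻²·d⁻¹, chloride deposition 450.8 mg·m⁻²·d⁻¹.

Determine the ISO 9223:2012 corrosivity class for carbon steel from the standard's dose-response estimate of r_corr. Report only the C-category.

carbon steel: T≤10 °C ⇒ hinge +0.150·(-13.9−10) = -3.5850
  sulphur-dioxide contribution → 3.173 μm/a
  chloride contribution → 37.45 μm/a
  total first-year rate 40.63 μm/a
Category bounds: 25…50 μm/a bracket r_corr ⇒ C3

C3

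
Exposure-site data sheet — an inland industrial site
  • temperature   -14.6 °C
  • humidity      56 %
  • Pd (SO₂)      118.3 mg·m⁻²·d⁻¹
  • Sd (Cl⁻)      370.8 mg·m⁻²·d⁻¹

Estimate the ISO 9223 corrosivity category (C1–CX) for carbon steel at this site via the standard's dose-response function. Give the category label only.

carbon steel: f(T) = +0.150·(T−10) [T≤10 °C] = -3.6900
  Pd branch = 1.77·Pd^0.52·e^(0.02·RH+f) = 1.621 μm/a
  Sd branch = 0.102·Sd^0.62·e^(0.033·RH+0.04·T) = 14.14 μm/a
  sum: 1.621 + 14.14 → r_corr = 15.76 μm/a
Category bounds: 1.3…25 μm/a bracket r_corr ⇒ C2

C2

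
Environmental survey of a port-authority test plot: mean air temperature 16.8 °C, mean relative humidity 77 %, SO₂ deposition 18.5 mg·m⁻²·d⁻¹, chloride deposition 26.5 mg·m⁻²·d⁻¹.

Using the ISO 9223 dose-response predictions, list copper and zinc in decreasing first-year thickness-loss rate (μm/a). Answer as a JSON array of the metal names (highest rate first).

["zinc", "copper"]

copper: T>10 °C ⇒ hinge -0.080·(16.8−10) = -0.5440
  sulphur-dioxide contribution → 0.6173 μm/a
  chloride contribution → 0.9044 μm/a
  ⇒ r_corr(copper) = 1.522 μm/a
zinc: f(T) = -0.071·(T−10) [T>10 °C] = -0.4828
  sulphur-dioxide contribution → 0.9925 μm/a
  chloride contribution → 0.875 μm/a
  total first-year rate 1.867 μm/a
Ordering by μm/a: zinc (1.87) > copper (1.52)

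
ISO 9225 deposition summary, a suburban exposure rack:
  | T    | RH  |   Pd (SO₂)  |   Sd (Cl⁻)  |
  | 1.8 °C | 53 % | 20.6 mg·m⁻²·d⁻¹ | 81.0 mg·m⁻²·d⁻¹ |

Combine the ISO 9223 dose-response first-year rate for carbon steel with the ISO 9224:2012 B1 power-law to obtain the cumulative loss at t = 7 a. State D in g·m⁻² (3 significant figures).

carbon steel: f(T) = +0.150·(T−10) [T≤10 °C] = -1.2300
  sulphur-dioxide contribution → 7.2 μm/a
  chloride contribution → 9.61 μm/a
  total first-year rate 16.81 μm/a
Power-law: D(7) = r_corr · 7^0.523
  D(7) = 16.81 × 7^0.523 = 16.81 × 2.767 = 46.51 μm
  Mass loss = 46.51 μm × 7.85 g/cm³ = 365.1 g·m⁻²

D(7) = 365 g·m⁻²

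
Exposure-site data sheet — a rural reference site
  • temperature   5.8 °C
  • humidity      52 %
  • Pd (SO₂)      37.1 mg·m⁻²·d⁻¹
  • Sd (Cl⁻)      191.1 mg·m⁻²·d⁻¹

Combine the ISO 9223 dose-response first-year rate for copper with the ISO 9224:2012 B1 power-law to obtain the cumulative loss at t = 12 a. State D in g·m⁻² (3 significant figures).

copper: T≤10 °C ⇒ hinge +0.126·(5.8−10) = -0.5292
  sulphur-dioxide contribution → 0.1718 μm/a
  chloride contribution → 0.3657 μm/a
  ⇒ r_corr(copper) = 0.5374 μm/a
Power-law: D(12) = r_corr · 12^0.667
  D(12) = 0.5374 × 12^0.667 = 0.5374 × 5.246 = 2.819 μm
  Mass loss = 2.819 μm × 8.96 g/cm³ = 25.26 g·m⁻²

D(12) = 25.3 g·m⁻²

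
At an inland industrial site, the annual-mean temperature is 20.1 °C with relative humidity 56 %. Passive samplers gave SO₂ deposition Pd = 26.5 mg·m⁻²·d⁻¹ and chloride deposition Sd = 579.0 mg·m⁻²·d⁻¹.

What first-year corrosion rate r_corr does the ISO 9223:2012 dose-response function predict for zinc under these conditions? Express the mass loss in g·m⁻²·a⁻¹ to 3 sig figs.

r_corr = 43.1 g·m⁻²·a⁻¹

zinc: f(T) = -0.071·(T−10) [T>10 °C] = -0.7171
  sulphur-dioxide contribution → 0.35 μm/a
  chloride contribution → 5.68 μm/a
  total first-year rate 6.03 μm/a
Convert to mass loss: 6.03 μm/a × 7.14 g/cm³ = 43.05 g·m⁻²·a⁻¹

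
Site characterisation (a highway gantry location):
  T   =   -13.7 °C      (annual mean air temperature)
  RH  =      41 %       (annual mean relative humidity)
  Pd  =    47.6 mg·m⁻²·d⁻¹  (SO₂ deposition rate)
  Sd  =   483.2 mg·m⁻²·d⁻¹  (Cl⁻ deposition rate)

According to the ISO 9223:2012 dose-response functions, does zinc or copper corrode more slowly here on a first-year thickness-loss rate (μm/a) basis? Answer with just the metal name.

zinc: T≤10 °C ⇒ hinge +0.038·(-13.7−10) = -0.9006
  SO₂ term: 0.0129·47.6^0.44·exp(0.046·41-0.9006) = 0.1891
  Cl⁻ term: 0.0175·483.2^0.57·exp(0.008·41+0.085·-13.7) = 0.2569
  r_corr = 0.1891 + 0.2569 = 0.446 μm/a
copper: temperature factor f = +0.126·(-23.7) = -2.9862
  Pd branch = 0.0053·Pd^0.26·e^(0.059·RH+f) = 0.008206 μm/a
  Cl⁻ term: 0.01025·483.2^0.27·exp(0.036·41+0.049·-13.7) = 0.1216
  sum: 0.008206 + 0.1216 → r_corr = 0.1298 μm/a
Ordering by μm/a: zinc (0.446) > copper (0.13)

copper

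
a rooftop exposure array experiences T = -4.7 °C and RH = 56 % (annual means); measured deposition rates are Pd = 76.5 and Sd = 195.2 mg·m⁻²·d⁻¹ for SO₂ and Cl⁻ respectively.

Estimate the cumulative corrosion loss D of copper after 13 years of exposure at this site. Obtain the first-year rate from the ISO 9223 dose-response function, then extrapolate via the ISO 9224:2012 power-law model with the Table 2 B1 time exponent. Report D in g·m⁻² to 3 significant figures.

D(13) = 16.1 g·m⁻²

copper: T≤10 °C ⇒ hinge +0.126·(-4.7−10) = -1.8522
  SO₂ term: 0.0053·76.5^0.26·exp(0.059·56-1.8522) = 0.06991
  Sd branch = 0.01025·Sd^0.27·e^(0.036·RH+0.049·T) = 0.2539 μm/a
  sum: 0.06991 + 0.2539 → r_corr = 0.3238 μm/a
Long-term exponent b (ISO 9224 Table 2, B1) = 0.667
  D(13) = 0.3238 × 13^0.667 = 0.3238 × 5.534 = 1.792 μm
  Mass loss = 1.792 μm × 8.96 g/cm³ = 16.05 g·m⁻²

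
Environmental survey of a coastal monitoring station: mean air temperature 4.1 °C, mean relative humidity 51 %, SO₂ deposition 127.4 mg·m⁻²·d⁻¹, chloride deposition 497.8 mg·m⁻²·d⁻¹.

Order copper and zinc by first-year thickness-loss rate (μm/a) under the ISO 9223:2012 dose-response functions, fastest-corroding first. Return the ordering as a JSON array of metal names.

copper: f(T) = +0.126·(T−10) [T≤10 °C] = -0.7434
  SO₂ term: 0.0053·127.4^0.26·exp(0.059·51-0.7434) = 0.1801
  Cl⁻ term: 0.01025·497.8^0.27·exp(0.036·51+0.049·4.1) = 0.4203
  r_corr = 0.1801 + 0.4203 = 0.6004 μm/a
zinc: T≤10 °C ⇒ hinge +0.038·(4.1−10) = -0.2242
  SO₂ term: 0.0129·127.4^0.44·exp(0.046·51-0.2242) = 0.9086
  Cl⁻ term: 0.0175·497.8^0.57·exp(0.008·51+0.085·4.1) = 1.285
  r_corr = 0.9086 + 1.285 = 2.194 μm/a
Ordering by μm/a: zinc (2.19) > copper (0.6)

["zinc", "copper"]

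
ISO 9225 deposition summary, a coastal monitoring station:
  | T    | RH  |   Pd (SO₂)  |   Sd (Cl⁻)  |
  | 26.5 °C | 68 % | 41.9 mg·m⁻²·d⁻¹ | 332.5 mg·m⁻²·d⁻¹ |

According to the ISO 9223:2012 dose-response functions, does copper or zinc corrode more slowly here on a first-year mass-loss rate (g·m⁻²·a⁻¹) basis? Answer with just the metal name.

copper

copper: temperature factor f = -0.080·(16.5) = -1.3200
  Pd branch = 0.0053·Pd^0.26·e^(0.059·RH+f) = 0.2066 μm/a
  Sd branch = 0.01025·Sd^0.27·e^(0.036·RH+0.049·T) = 2.083 μm/a
  sum: 0.2066 + 2.083 → r_corr = 2.29 μm/a
  mass loss = 2.29 μm/a × 8.96 g/cm³ = 20.52 g·m⁻²·a⁻¹
zinc: temperature factor f = -0.071·(16.5) = -1.1715
  SO₂ term: 0.0129·41.9^0.44·exp(0.046·68-1.1715) = 0.4721
  Sd branch = 0.0175·Sd^0.57·e^(0.008·RH+0.085·T) = 7.852 μm/a
  sum: 0.4721 + 7.852 → r_corr = 8.324 μm/a
  mass loss = 8.324 μm/a × 7.14 g/cm³ = 59.43 g·m⁻²·a⁻¹
Ordering by g·m⁻²·a⁻¹: zinc (59.4) > copper (20.5)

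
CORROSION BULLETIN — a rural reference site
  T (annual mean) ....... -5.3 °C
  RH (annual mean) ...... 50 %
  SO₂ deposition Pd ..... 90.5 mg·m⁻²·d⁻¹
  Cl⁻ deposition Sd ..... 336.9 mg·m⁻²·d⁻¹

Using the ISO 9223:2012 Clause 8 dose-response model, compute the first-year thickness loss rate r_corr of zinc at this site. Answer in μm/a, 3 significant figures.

zinc: T≤10 °C ⇒ hinge +0.038·(-5.3−10) = -0.5814
  Pd branch = 0.0129·Pd^0.44·e^(0.046·RH+f) = 0.5223 μm/a
  Sd branch = 0.0175·Sd^0.57·e^(0.008·RH+0.085·T) = 0.459 μm/a
  r_corr = 0.5223 + 0.459 = 0.9812 μm/a

r_corr = 0.981 μm/a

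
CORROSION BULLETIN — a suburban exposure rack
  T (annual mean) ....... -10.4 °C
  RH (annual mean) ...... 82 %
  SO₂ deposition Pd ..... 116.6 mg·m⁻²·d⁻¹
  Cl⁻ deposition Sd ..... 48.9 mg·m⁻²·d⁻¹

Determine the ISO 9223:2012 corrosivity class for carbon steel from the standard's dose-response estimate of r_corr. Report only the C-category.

C2

carbon steel: T≤10 °C ⇒ hinge +0.150·(-10.4−10) = -3.0600
  Pd branch = 1.77·Pd^0.52·e^(0.02·RH+f) = 5.081 μm/a
  Sd branch = 0.102·Sd^0.62·e^(0.033·RH+0.04·T) = 11.23 μm/a
  r_corr = 5.081 + 11.23 = 16.31 μm/a
ISO 9223 Table 2 (carbon steel): 1.3 < 16.3 ≤ 25 μm/a ⇒ C2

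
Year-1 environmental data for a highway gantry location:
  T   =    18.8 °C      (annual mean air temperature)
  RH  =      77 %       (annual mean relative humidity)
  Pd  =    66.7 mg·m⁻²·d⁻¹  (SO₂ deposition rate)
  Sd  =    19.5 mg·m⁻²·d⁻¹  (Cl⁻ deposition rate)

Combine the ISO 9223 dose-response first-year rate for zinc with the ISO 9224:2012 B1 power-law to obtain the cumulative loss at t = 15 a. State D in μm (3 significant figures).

D(15) = 21.6 μm

zinc: T>10 °C ⇒ hinge -0.071·(18.8−10) = -0.6248
  SO₂ term: 0.0129·66.7^0.44·exp(0.046·77-0.6248) = 1.514
  Sd branch = 0.0175·Sd^0.57·e^(0.008·RH+0.085·T) = 0.8707 μm/a
  r_corr = 1.514 + 0.8707 = 2.385 μm/a
ISO 9224: D(t) = r_corr · t^b with b = 0.813 (zinc, B1)
  D(15) = 2.385 × 15^0.813 = 2.385 × 9.04 = 21.56 μm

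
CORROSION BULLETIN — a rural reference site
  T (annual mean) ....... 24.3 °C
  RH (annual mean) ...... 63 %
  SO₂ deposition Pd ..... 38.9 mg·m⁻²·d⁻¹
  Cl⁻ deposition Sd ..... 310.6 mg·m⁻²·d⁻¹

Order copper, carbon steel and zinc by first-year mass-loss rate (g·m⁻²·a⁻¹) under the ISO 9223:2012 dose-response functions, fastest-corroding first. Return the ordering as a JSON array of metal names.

copper: f(T) = -0.080·(T−10) [T>10 °C] = -1.1440
  Pd branch = 0.0053·Pd^0.26·e^(0.059·RH+f) = 0.1799 μm/a
  Cl⁻ term: 0.01025·310.6^0.27·exp(0.036·63+0.049·24.3) = 1.534
  sum: 0.1799 + 1.534 → r_corr = 1.714 μm/a
  mass loss = 1.714 μm/a × 8.96 g/cm³ = 15.35 g·m⁻²·a⁻¹
carbon steel: T>10 °C ⇒ hinge -0.054·(24.3−10) = -0.7722
  SO₂ term: 1.77·38.9^0.52·exp(0.02·63-0.7722) = 19.35
  Sd branch = 0.102·Sd^0.62·e^(0.033·RH+0.04·T) = 75.65 μm/a
  r_corr = 19.35 + 75.65 = 94.99 μm/a
  mass loss = 94.99 μm/a × 7.85 g/cm³ = 745.7 g·m⁻²·a⁻¹
zinc: temperature factor f = -0.071·(14.3) = -1.0153
  SO₂ term: 0.0129·38.9^0.44·exp(0.046·63-1.0153) = 0.4244
  Sd branch = 0.0175·Sd^0.57·e^(0.008·RH+0.085·T) = 6.019 μm/a
  sum: 0.4244 + 6.019 → r_corr = 6.443 μm/a
  mass loss = 6.443 μm/a × 7.14 g/cm³ = 46 g·m⁻²·a⁻¹
Ordering by g·m⁻²·a⁻¹: carbon steel (746) > zinc (46) > copper (15.4)

["carbon steel", "zinc", "copper"]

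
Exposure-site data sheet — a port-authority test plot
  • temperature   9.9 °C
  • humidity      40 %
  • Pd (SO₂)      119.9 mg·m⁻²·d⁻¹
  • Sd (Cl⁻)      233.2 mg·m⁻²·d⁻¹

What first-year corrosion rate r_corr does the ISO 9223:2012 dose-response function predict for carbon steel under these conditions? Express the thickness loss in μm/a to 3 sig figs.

carbon steel: temperature factor f = +0.150·(-0.1) = -0.0150
  Pd branch = 1.77·Pd^0.52·e^(0.02·RH+f) = 46.76 μm/a
  Sd branch = 0.102·Sd^0.62·e^(0.033·RH+0.04·T) = 16.67 μm/a
  sum: 46.76 + 16.67 → r_corr = 63.43 μm/a

r_corr = 63.4 μm/a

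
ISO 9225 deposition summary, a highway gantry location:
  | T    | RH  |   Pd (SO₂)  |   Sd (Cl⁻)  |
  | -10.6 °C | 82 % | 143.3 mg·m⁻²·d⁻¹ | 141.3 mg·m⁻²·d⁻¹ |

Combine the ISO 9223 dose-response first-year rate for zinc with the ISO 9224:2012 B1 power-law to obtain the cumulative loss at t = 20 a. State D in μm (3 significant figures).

zinc: T≤10 °C ⇒ hinge +0.038·(-10.6−10) = -0.7828
  Pd branch = 0.0129·Pd^0.44·e^(0.046·RH+f) = 2.278 μm/a
  Cl⁻ term: 0.0175·141.3^0.57·exp(0.008·82+0.085·-10.6) = 0.2303
  r_corr = 2.278 + 0.2303 = 2.508 μm/a
ISO 9224: D(t) = r_corr · t^b with b = 0.813 (zinc, B1)
  D(20) = 2.508 × 20^0.813 = 2.508 × 11.42 = 28.65 μm

D(20) = 28.6 μm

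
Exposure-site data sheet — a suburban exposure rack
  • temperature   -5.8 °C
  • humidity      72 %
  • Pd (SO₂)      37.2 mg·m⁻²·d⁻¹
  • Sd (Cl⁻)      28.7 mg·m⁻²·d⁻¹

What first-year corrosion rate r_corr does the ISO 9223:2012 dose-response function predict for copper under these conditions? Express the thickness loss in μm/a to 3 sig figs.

r_corr = 0.385 μm/a

copper: temperature factor f = +0.126·(-15.8) = -1.9908
  Pd branch = 0.0053·Pd^0.26·e^(0.059·RH+f) = 0.1297 μm/a
  Sd branch = 0.01025·Sd^0.27·e^(0.036·RH+0.049·T) = 0.255 μm/a
  sum: 0.1297 + 0.255 → r_corr = 0.3847 μm/a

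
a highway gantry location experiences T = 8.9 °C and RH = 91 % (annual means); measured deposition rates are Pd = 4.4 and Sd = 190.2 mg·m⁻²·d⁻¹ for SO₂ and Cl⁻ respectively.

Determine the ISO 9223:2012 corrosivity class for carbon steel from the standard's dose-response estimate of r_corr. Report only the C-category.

carbon steel: T≤10 °C ⇒ hinge +0.150·(8.9−10) = -0.1650
  sulphur-dioxide contribution → 20.01 μm/a
  chloride contribution → 75.95 μm/a
  ⇒ r_corr(carbon steel) = 95.96 μm/a
Category bounds: 80…200 μm/a bracket r_corr ⇒ C5

C5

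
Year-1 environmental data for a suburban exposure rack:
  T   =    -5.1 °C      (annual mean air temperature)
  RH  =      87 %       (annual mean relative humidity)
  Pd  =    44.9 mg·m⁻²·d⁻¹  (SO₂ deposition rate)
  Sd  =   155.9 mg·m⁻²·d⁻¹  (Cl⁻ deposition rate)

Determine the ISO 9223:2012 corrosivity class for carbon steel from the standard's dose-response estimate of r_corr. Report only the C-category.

C3

carbon steel: T≤10 °C ⇒ hinge +0.150·(-5.1−10) = -2.2650
  SO₂ term: 1.77·44.9^0.52·exp(0.02·87-2.2650) = 7.571
  Cl⁻ term: 0.102·155.9^0.62·exp(0.033·87+0.04·-5.1) = 33.61
  sum: 7.571 + 33.61 → r_corr = 41.18 μm/a
Category bounds: 25…50 μm/a bracket r_corr ⇒ C3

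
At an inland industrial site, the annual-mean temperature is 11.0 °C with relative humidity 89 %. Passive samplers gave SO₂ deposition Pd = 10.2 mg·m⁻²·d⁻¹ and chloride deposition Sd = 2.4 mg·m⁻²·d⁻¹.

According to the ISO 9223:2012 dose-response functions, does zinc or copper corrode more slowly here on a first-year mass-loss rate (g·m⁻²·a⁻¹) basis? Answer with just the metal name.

zinc: T>10 °C ⇒ hinge -0.071·(11.0−10) = -0.0710
  sulphur-dioxide contribution → 2.002 μm/a
  chloride contribution → 0.1496 μm/a
  total first-year rate 2.152 μm/a
  mass loss = 2.152 μm/a × 7.14 g/cm³ = 15.37 g·m⁻²·a⁻¹
copper: T>10 °C ⇒ hinge -0.080·(11.0−10) = -0.0800
  sulphur-dioxide contribution → 1.707 μm/a
  chloride contribution → 0.5482 μm/a
  total first-year rate 2.255 μm/a
  mass loss = 2.255 μm/a × 8.96 g/cm³ = 20.21 g·m⁻²·a⁻¹
Ordering by g·m⁻²·a⁻¹: copper (20.2) > zinc (15.4)

zinc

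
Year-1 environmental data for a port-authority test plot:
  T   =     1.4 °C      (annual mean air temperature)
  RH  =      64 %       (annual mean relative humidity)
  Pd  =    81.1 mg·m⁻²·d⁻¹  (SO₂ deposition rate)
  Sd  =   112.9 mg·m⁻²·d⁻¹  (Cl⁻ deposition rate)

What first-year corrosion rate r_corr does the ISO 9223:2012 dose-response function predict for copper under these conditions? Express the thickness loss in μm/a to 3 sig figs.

r_corr = 0.639 μm/a

copper: f(T) = +0.126·(T−10) [T≤10 °C] = -1.0836
  SO₂ term: 0.0053·81.1^0.26·exp(0.059·64-1.0836) = 0.2454
  Sd branch = 0.01025·Sd^0.27·e^(0.036·RH+0.049·T) = 0.3939 μm/a
  sum: 0.2454 + 0.3939 → r_corr = 0.6393 μm/a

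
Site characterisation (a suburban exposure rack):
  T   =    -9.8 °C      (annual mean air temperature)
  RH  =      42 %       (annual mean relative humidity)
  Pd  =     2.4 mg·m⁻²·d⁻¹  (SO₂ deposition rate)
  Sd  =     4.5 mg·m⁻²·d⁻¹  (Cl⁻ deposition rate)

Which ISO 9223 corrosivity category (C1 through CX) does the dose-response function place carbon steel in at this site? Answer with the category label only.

carbon steel: temperature factor f = +0.150·(-19.8) = -2.9700
  SO₂ term: 1.77·2.4^0.52·exp(0.02·42-2.9700) = 0.3316
  Sd branch = 0.102·Sd^0.62·e^(0.033·RH+0.04·T) = 0.7003 μm/a
  r_corr = 0.3316 + 0.7003 = 1.032 μm/a
ISO 9223 Table 2 (carbon steel): 0 < 1.03 ≤ 1.3 μm/a ⇒ C1

C1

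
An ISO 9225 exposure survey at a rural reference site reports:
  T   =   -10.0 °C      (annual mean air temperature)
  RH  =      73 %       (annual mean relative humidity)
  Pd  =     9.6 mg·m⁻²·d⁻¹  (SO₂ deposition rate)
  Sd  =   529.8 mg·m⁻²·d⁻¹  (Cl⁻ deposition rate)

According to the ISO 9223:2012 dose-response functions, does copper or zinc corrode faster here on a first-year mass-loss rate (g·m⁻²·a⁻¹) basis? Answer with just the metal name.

zinc

copper: temperature factor f = +0.126·(-20.0) = -2.5200
  Pd branch = 0.0053·Pd^0.26·e^(0.059·RH+f) = 0.05698 μm/a
  Cl⁻ term: 0.01025·529.8^0.27·exp(0.036·73+0.049·-10.0) = 0.4729
  sum: 0.05698 + 0.4729 → r_corr = 0.5299 μm/a
  mass loss = 0.5299 μm/a × 8.96 g/cm³ = 4.748 g·m⁻²·a⁻¹
zinc: f(T) = +0.038·(T−10) [T≤10 °C] = -0.7600
  Pd branch = 0.0129·Pd^0.44·e^(0.046·RH+f) = 0.4689 μm/a
  Sd branch = 0.0175·Sd^0.57·e^(0.008·RH+0.085·T) = 0.4789 μm/a
  sum: 0.4689 + 0.4789 → r_corr = 0.9478 μm/a
  mass loss = 0.9478 μm/a × 7.14 g/cm³ = 6.767 g·m⁻²·a⁻¹
Ordering by g·m⁻²·a⁻¹: zinc (6.77) > copper (4.75)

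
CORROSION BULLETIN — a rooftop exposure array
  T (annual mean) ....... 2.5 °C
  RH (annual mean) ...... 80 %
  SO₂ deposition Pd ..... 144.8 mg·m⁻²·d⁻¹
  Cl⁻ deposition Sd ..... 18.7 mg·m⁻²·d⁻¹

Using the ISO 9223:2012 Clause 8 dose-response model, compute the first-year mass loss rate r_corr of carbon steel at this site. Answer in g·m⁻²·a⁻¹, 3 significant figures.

carbon steel: T≤10 °C ⇒ hinge +0.150·(2.5−10) = -1.1250
  SO₂ term: 1.77·144.8^0.52·exp(0.02·80-1.1250) = 37.83
  Cl⁻ term: 0.102·18.7^0.62·exp(0.033·80+0.04·2.5) = 9.708
  r_corr = 37.83 + 9.708 = 47.54 μm/a
Convert to mass loss: 47.54 μm/a × 7.85 g/cm³ = 373.2 g·m⁻²·a⁻¹

r_corr = 373 g·m⁻²·a⁻¹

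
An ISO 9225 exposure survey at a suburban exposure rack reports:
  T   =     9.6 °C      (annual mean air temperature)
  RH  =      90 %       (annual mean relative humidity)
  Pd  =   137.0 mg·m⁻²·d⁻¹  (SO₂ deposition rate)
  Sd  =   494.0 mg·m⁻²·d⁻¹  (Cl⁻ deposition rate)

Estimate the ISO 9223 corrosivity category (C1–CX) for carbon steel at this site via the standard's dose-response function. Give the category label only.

carbon steel: f(T) = +0.150·(T−10) [T≤10 °C] = -0.0600
  Pd branch = 1.77·Pd^0.52·e^(0.02·RH+f) = 130.2 μm/a
  Cl⁻ term: 0.102·494.0^0.62·exp(0.033·90+0.04·9.6) = 136.6
  r_corr = 130.2 + 136.6 = 266.8 μm/a
267 μm/a falls in (200, 700] for carbon steel → category CX

CX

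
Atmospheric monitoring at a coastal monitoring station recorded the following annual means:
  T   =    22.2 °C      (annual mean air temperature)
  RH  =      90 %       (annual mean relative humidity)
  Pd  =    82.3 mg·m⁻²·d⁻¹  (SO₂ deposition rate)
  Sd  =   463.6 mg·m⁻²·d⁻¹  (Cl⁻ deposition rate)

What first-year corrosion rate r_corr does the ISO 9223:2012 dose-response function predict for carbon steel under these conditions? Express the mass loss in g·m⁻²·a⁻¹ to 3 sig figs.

carbon steel: T>10 °C ⇒ hinge -0.054·(22.2−10) = -0.6588
  SO₂ term: 1.77·82.3^0.52·exp(0.02·90-0.6588) = 54.9
  Cl⁻ term: 0.102·463.6^0.62·exp(0.033·90+0.04·22.2) = 217.3
  r_corr = 54.9 + 217.3 = 272.2 μm/a
Convert to mass loss: 272.2 μm/a × 7.85 g/cm³ = 2137 g·m⁻²·a⁻¹

r_corr = 2.14e+03 g·m⁻²·a⁻¹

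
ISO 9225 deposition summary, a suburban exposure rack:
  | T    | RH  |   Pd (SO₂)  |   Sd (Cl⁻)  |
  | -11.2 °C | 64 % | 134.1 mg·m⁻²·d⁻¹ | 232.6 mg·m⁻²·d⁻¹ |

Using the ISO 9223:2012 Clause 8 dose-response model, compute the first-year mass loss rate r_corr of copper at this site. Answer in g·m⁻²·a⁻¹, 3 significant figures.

copper: temperature factor f = +0.126·(-21.2) = -2.6712
  SO₂ term: 0.0053·134.1^0.26·exp(0.059·64-2.6712) = 0.05718
  Cl⁻ term: 0.01025·232.6^0.27·exp(0.036·64+0.049·-11.2) = 0.2582
  r_corr = 0.05718 + 0.2582 = 0.3154 μm/a
Convert to mass loss: 0.3154 μm/a × 8.96 g/cm³ = 2.826 g·m⁻²·a⁻¹

r_corr = 2.83 g·m⁻²·a⁻¹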